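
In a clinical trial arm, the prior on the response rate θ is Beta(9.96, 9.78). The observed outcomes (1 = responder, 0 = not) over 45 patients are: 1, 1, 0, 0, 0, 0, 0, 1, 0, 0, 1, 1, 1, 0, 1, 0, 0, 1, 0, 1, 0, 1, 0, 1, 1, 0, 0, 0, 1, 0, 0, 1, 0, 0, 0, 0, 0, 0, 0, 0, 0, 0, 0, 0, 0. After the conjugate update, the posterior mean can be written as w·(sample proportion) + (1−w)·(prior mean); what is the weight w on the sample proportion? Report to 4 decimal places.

0.6951

The Beta prior is conjugate to a Binomial/Bernoulli likelihood; the update adds successes to α and failures to β.
Posterior mean = (α₀+k)/(α₀+β₀+n) = [n/(α₀+β₀+n)]·(k/n) + [(α₀+β₀)/(α₀+β₀+n)]·α₀/(α₀+β₀), so only n and the prior enter the weight.
The weight on the data is w = n/(α₀+β₀+n) = 45/(9.96+9.78+45) = 45/64.74 = 0.6951.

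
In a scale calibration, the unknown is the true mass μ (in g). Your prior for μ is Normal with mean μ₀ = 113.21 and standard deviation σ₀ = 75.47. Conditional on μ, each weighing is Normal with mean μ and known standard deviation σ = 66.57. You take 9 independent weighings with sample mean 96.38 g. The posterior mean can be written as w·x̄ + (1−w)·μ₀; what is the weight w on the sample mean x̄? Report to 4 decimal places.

For Normal data with known variance σ², a Normal(μ₀, σ₀²) prior on μ is conjugate. Posterior precision = 1/σ₀² + n/σ²; posterior mean is the precision-weighted average of μ₀ and x̄.
σ₀² = 75.47² = 5695.7209, σ² = 66.57² = 4431.5649. Prior precision 1/σ₀² = 1/5695.7209; data precision n/σ² = 9/4431.5649.
w = (n/σ²)/(1/σ₀² + n/σ²) = n·σ₀²/(σ² + n·σ₀²) = 9·5695.7209/(4431.5649 + 9·5695.7209) = 51261.4881/55693.053 = 0.9204.

0.9204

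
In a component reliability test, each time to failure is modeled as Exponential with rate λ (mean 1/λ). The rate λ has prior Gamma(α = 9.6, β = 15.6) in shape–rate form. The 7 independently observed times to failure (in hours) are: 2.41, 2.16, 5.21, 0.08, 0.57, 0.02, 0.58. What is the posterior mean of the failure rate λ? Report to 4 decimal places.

With a Gamma(shape α, rate β) prior on the exponential rate λ, the posterior after n observations with total T = Σxᵢ is Gamma(α+n, β+T).
Sum of observations T = 11.03 hours; n = 7.
Posterior: Gamma(9.6+7, 15.6+11.03) = Gamma(16.6, 26.63).
Posterior mean of λ = α/β = 16.6/26.63 = 0.6234.

0.6234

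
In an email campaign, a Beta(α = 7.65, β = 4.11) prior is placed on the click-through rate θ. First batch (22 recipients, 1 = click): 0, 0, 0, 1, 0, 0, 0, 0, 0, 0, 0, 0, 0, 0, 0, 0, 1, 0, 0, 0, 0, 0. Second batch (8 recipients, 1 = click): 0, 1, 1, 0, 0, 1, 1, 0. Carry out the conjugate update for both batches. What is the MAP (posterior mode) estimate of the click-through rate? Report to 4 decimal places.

0.3182

The Beta prior is conjugate to a Binomial/Bernoulli likelihood; the update adds successes to α and failures to β.
After batch 1: Beta(7.65+2, 4.11+20) = Beta(9.65, 24.11).
After batch 2: Beta(9.65+4, 24.11+4) = Beta(13.65, 28.11).
Mode of Beta(a,b) for a,b>1 is (a−1)/(a+b−2) = 12.65/39.76 = 0.3182.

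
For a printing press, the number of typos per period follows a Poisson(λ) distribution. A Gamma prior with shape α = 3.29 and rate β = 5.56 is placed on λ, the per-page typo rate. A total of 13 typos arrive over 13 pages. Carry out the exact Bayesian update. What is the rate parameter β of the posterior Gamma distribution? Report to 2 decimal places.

18.56

With a Gamma(shape α, rate β) prior, the Poisson likelihood is conjugate: the posterior is Gamma(α + ΣXᵢ, β + n).
Posterior: Gamma(α+S, β+n) = Gamma(3.29+13, 5.56+13) = Gamma(16.29, 18.56).
Posterior β = 18.56.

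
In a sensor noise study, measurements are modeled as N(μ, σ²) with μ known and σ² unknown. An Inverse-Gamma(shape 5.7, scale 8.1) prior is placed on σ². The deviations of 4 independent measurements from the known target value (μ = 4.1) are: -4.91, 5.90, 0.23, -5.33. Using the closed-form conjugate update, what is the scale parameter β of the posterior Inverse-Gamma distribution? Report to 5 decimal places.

51.78995

With known mean μ and an Inverse-Gamma(α, β) prior on σ², the Normal likelihood is conjugate: posterior is Inv-Gamma(α + n/2, β + Σ(xᵢ−μ)²/2).
Σ(xᵢ−μ)² = (-4.91)² + (5.90)² + (0.23)² + (-5.33)² = 87.3799.
Posterior: Inv-Gamma(5.7 + 4/2, 8.1 + 87.3799/2) = Inv-Gamma(7.70, 51.78995).
Posterior β = 51.78995.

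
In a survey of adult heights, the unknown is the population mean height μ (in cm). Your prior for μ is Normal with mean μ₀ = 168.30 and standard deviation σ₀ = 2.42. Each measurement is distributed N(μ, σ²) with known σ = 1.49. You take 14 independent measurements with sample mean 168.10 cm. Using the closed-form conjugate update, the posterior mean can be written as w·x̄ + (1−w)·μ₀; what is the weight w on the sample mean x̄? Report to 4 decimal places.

For Normal data with known variance σ², a Normal(μ₀, σ₀²) prior on μ is conjugate. Posterior precision = 1/σ₀² + n/σ²; posterior mean is the precision-weighted average of μ₀ and x̄.
σ₀² = 2.42² = 5.8564, σ² = 1.49² = 2.2201. Prior precision 1/σ₀² = 1/5.8564; data precision n/σ² = 14/2.2201.
w = (n/σ²)/(1/σ₀² + n/σ²) = n·σ₀²/(σ² + n·σ₀²) = 14·5.8564/(2.2201 + 14·5.8564) = 81.9896/84.2097 = 0.9736.

0.9736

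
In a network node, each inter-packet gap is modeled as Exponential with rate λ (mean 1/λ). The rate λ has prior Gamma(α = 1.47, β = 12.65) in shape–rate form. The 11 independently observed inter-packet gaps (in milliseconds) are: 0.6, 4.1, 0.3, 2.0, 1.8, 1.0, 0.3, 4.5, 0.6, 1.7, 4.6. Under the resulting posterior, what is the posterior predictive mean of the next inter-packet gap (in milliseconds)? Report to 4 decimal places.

2.9773

With a Gamma(shape α, rate β) prior on the exponential rate λ, the posterior after n observations with total T = Σxᵢ is Gamma(α+n, β+T).
Sum of observations T = 21.5 milliseconds; n = 11.
Posterior: Gamma(1.47+11, 12.65+21.5) = Gamma(12.47, 34.15).
The predictive distribution for the next observation is Lomax; its mean is β/(α−1) = 34.15/11.47 = 2.9773.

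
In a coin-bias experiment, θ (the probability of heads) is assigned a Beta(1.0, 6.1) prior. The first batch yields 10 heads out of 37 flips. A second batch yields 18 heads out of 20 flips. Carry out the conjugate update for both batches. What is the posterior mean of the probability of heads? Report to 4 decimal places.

The Beta prior is conjugate to a Binomial/Bernoulli likelihood; the update adds successes to α and failures to β.
After batch 1: Beta(1.0+10, 6.1+27) = Beta(11.0, 33.1).
After batch 2: Beta(11.0+18, 33.1+2) = Beta(29.0, 35.1).
Posterior mean = α/(α+β) = 29.0/64.1 = 0.4524.

0.4524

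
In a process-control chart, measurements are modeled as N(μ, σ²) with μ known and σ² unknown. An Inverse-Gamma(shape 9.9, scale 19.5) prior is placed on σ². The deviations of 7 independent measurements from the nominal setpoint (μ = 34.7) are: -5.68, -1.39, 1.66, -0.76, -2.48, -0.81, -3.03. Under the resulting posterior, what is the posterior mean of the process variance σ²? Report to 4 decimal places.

With known mean μ and an Inverse-Gamma(α, β) prior on σ², the Normal likelihood is conjugate: posterior is Inv-Gamma(α + n/2, β + Σ(xᵢ−μ)²/2).
Σ(xᵢ−μ)² = (-5.68)² + (-1.39)² + (1.66)² + (-0.76)² + (-2.48)² + (-0.81)² + (-3.03)² = 53.5151.
Posterior: Inv-Gamma(9.9 + 7/2, 19.5 + 53.5151/2) = Inv-Gamma(13.40, 46.25755).
E[σ²|data] = β/(α−1) = 46.25755/12.40 = 3.7304.

3.7304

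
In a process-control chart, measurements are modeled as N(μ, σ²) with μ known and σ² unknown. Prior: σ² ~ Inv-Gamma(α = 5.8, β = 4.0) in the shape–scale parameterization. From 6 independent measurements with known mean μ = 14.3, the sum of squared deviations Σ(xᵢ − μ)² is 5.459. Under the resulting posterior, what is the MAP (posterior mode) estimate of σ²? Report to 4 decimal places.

0.6867

With known mean μ and an Inverse-Gamma(α, β) prior on σ², the Normal likelihood is conjugate: posterior is Inv-Gamma(α + n/2, β + Σ(xᵢ−μ)²/2).
Posterior: Inv-Gamma(5.8 + 6/2, 4.0 + 5.459/2) = Inv-Gamma(8.80, 6.7295).
Mode = β/(α+1) = 6.7295/9.80 = 0.6867.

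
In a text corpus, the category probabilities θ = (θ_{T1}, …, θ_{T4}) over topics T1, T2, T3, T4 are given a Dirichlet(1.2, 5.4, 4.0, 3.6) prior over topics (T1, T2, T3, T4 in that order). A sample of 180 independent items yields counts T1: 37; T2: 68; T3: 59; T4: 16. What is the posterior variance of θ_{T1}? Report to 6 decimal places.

0.000809

The Dirichlet prior is conjugate to the Multinomial likelihood: each posterior αⱼ = prior αⱼ + observed count nⱼ.
Posterior concentration: (38.2, 73.4, 63.0, 19.6), total = 194.2.
Var[θ_j] = α_j(Σα−α_j)/((Σα)²(Σα+1)) = 38.2·156.0/(194.2²·195.2) = 0.000809.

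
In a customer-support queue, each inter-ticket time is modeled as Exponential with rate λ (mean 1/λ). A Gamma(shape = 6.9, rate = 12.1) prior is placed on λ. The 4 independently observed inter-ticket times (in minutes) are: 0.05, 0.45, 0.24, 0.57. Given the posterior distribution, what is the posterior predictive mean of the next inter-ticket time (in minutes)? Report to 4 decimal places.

With a Gamma(shape α, rate β) prior on the exponential rate λ, the posterior after n observations with total T = Σxᵢ is Gamma(α+n, β+T).
Sum of observations T = 1.31 minutes; n = 4.
Posterior: Gamma(6.9+4, 12.1+1.31) = Gamma(10.9, 13.41).
The predictive distribution for the next observation is Lomax; its mean is β/(α−1) = 13.41/9.9 = 1.3545.

1.3545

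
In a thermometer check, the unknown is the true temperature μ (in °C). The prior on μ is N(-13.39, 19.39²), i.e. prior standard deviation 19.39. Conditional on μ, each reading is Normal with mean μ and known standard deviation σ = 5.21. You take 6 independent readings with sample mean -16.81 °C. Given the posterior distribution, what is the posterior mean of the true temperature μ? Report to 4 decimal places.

For Normal data with known variance σ², a Normal(μ₀, σ₀²) prior on μ is conjugate. Posterior precision = 1/σ₀² + n/σ²; posterior mean is the precision-weighted average of μ₀ and x̄.
n·x̄ = 6·(-16.81) = -100.86.
σ₀² = 19.39² = 375.9721, σ² = 5.21² = 27.1441; σ² + n·σ₀² = 27.1441 + 6·375.9721 = 2282.9767.
Posterior mean = (μ₀/σ₀² + n·x̄/σ²)/(1/σ₀² + n/σ²) = (σ²·μ₀ + σ₀²·n·x̄)/(σ² + n·σ₀²) = (27.1441·(-13.39) + 375.9721·(-100.86))/2282.9767 = -38284.005505/2282.9767 = -16.7693.

-16.7693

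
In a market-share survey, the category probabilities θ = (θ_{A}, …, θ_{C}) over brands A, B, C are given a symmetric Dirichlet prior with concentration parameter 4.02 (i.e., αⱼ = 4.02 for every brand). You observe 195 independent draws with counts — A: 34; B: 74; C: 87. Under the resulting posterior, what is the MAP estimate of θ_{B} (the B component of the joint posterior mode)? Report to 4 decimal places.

0.3774

The Dirichlet prior is conjugate to the Multinomial likelihood: each posterior αⱼ = prior αⱼ + observed count nⱼ.
Posterior concentration: (38.02, 78.02, 91.02), total = 207.06.
Joint mode component: (α_{B}−1)/(Σα−K) = 77.02/204.06 = 0.3774.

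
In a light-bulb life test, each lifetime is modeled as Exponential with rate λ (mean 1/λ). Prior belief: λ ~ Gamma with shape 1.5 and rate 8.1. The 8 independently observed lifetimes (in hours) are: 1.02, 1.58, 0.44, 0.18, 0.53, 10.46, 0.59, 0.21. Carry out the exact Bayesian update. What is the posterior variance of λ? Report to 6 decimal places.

0.017788

With a Gamma(shape α, rate β) prior on the exponential rate λ, the posterior after n observations with total T = Σxᵢ is Gamma(α+n, β+T).
Sum of observations T = 15.01 hours; n = 8.
Posterior: Gamma(1.5+8, 8.1+15.01) = Gamma(9.5, 23.11).
Var = α/β² = 0.017788.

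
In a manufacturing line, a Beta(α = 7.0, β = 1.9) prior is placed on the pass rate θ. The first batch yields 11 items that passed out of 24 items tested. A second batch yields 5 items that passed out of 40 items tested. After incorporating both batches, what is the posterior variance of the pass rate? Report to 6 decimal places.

The Beta prior is conjugate to a Binomial/Bernoulli likelihood; the update adds successes to α and failures to β.
After batch 1: Beta(7.0+11, 1.9+13) = Beta(18.0, 14.9).
After batch 2: Beta(18.0+5, 14.9+35) = Beta(23.0, 49.9).
Var = αβ/((α+β)²(α+β+1)) = 23.0·49.9/(72.9²·73.9) = 0.002922.

0.002922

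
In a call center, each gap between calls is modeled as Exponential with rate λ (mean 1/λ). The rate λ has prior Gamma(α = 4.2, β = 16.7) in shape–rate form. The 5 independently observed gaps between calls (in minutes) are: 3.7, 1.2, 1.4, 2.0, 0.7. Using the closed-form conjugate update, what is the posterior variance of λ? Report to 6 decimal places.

0.013929

With a Gamma(shape α, rate β) prior on the exponential rate λ, the posterior after n observations with total T = Σxᵢ is Gamma(α+n, β+T).
Sum of observations T = 9.0 minutes; n = 5.
Posterior: Gamma(4.2+5, 16.7+9.0) = Gamma(9.2, 25.7).
Var = α/β² = 0.013929.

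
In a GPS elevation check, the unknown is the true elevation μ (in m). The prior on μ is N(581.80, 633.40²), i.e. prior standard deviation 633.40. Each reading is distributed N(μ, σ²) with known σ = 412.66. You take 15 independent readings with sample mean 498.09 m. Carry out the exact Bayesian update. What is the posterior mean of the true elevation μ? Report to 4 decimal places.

500.3935

For Normal data with known variance σ², a Normal(μ₀, σ₀²) prior on μ is conjugate. Posterior precision = 1/σ₀² + n/σ²; posterior mean is the precision-weighted average of μ₀ and x̄.
n·x̄ = 15·498.09 = 7471.35.
σ₀² = 633.40² = 401195.56, σ² = 412.66² = 170288.2756; σ² + n·σ₀² = 170288.2756 + 15·401195.56 = 6188221.6756.
Posterior mean = (μ₀/σ₀² + n·x̄/σ²)/(1/σ₀² + n/σ²) = (σ²·μ₀ + σ₀²·n·x̄)/(σ² + n·σ₀²) = (170288.2756·581.80 + 401195.56·7471.35)/6188221.6756 = 3096546165.95008/6188221.6756 = 500.3935.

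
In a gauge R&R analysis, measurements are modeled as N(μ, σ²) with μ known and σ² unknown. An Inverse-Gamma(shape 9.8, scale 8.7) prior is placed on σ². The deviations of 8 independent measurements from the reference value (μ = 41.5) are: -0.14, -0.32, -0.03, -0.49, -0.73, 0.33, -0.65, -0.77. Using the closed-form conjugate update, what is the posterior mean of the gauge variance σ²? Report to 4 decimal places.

With known mean μ and an Inverse-Gamma(α, β) prior on σ², the Normal likelihood is conjugate: posterior is Inv-Gamma(α + n/2, β + Σ(xᵢ−μ)²/2).
Σ(xᵢ−μ)² = (-0.14)² + (-0.32)² + (-0.03)² + (-0.49)² + (-0.73)² + (0.33)² + (-0.65)² + (-0.77)² = 2.0202.
Posterior: Inv-Gamma(9.8 + 8/2, 8.7 + 2.0202/2) = Inv-Gamma(13.80, 9.71010).
E[σ²|data] = β/(α−1) = 9.71010/12.80 = 0.7586.

0.7586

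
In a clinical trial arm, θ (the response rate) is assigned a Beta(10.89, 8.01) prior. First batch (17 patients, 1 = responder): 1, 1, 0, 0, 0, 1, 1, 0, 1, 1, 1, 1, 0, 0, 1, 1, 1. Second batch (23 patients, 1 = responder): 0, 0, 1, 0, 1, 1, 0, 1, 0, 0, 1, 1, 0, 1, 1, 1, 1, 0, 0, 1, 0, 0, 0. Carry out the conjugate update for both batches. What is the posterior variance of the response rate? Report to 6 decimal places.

The Beta prior is conjugate to a Binomial/Bernoulli likelihood; the update adds successes to α and failures to β.
After batch 1: Beta(10.89+11, 8.01+6) = Beta(21.89, 14.01).
After batch 2: Beta(21.89+11, 14.01+12) = Beta(32.89, 26.01).
Var = αβ/((α+β)²(α+β+1)) = 32.89·26.01/(58.90²·59.90) = 0.004117.

0.004117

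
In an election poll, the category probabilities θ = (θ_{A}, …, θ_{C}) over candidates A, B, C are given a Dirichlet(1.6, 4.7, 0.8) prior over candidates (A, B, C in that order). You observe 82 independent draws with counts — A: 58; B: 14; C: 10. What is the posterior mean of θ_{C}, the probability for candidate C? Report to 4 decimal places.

0.1212

The Dirichlet prior is conjugate to the Multinomial likelihood: each posterior αⱼ = prior αⱼ + observed count nⱼ.
Posterior concentration: (59.6, 18.7, 10.8), total = 89.1.
E[θ_{C}|data] = α_{C}/Σα = 10.8/89.1 = 0.1212.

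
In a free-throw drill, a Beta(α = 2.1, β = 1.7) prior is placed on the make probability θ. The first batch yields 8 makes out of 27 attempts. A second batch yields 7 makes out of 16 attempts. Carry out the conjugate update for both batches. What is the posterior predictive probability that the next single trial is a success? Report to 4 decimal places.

The Beta prior is conjugate to a Binomial/Bernoulli likelihood; the update adds successes to α and failures to β.
After batch 1: Beta(2.1+8, 1.7+19) = Beta(10.1, 20.7).
After batch 2: Beta(10.1+7, 20.7+9) = Beta(17.1, 29.7).
For a single future Bernoulli trial, P(success | data) = α/(α+β) = 0.3654.

0.3654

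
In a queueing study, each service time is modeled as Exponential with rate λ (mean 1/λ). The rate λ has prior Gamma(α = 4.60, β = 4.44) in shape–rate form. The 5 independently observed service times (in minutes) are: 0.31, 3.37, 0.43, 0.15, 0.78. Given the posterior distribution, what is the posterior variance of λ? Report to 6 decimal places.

With a Gamma(shape α, rate β) prior on the exponential rate λ, the posterior after n observations with total T = Σxᵢ is Gamma(α+n, β+T).
Sum of observations T = 5.04 minutes; n = 5.
Posterior: Gamma(4.60+5, 4.44+5.04) = Gamma(9.60, 9.48).
Var = α/β² = 0.106820.

0.106820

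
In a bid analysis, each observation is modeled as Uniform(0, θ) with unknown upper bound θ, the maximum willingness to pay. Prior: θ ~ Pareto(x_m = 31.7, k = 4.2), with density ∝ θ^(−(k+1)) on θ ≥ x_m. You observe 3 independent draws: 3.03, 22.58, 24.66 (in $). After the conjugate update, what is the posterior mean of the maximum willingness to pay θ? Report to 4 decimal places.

36.8129

A Pareto(scale x_m, shape k) prior on the upper bound θ of Uniform(0, θ) is conjugate: posterior is Pareto(max(x_m, max xᵢ), k + n).
Sample maximum = 24.66; prior scale x_m = 31.7 → posterior scale = max = 31.70.
Posterior shape = 4.2 + 3 = 7.2.
E[θ|data] = k·x_m/(k−1) = 7.2·31.70/6.2 = 36.8129.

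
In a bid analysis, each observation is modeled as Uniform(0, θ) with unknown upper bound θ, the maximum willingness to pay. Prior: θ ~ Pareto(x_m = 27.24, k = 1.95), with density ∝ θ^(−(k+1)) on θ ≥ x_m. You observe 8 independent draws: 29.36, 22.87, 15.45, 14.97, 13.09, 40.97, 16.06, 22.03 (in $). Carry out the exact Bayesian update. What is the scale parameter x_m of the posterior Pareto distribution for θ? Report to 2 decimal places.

40.97

A Pareto(scale x_m, shape k) prior on the upper bound θ of Uniform(0, θ) is conjugate: posterior is Pareto(max(x_m, max xᵢ), k + n).
Sample maximum = 40.97; prior scale x_m = 27.24 → posterior scale = max = 40.97.
Posterior shape = 1.95 + 8 = 9.95.
Posterior scale x_m = 40.97.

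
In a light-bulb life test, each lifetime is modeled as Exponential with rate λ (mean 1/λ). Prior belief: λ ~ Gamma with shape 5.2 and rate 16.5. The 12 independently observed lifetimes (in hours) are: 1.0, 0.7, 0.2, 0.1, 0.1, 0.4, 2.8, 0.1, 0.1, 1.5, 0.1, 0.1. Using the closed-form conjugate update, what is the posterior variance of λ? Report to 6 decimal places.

With a Gamma(shape α, rate β) prior on the exponential rate λ, the posterior after n observations with total T = Σxᵢ is Gamma(α+n, β+T).
Sum of observations T = 7.2 hours; n = 12.
Posterior: Gamma(5.2+12, 16.5+7.2) = Gamma(17.2, 23.7).
Var = α/β² = 0.030622.

0.030622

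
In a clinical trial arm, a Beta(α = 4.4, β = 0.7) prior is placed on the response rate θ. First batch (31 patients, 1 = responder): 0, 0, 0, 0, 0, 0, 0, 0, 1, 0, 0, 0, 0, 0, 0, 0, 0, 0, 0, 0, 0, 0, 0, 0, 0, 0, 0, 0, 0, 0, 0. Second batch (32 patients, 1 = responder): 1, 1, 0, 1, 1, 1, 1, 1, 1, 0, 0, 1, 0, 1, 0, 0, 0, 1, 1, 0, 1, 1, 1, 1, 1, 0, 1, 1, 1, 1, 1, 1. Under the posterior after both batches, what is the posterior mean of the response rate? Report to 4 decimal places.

The Beta prior is conjugate to a Binomial/Bernoulli likelihood; the update adds successes to α and failures to β.
After batch 1: Beta(4.4+1, 0.7+30) = Beta(5.4, 30.7).
After batch 2: Beta(5.4+23, 30.7+9) = Beta(28.4, 39.7).
Posterior mean = α/(α+β) = 28.4/68.1 = 0.4170.

0.4170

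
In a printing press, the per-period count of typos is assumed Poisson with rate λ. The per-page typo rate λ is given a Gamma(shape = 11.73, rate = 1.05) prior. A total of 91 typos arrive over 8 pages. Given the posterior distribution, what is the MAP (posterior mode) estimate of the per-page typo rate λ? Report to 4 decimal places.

11.2409

With a Gamma(shape α, rate β) prior, the Poisson likelihood is conjugate: the posterior is Gamma(α + ΣXᵢ, β + n).
Posterior: Gamma(α+S, β+n) = Gamma(11.73+91, 1.05+8) = Gamma(102.73, 9.05).
Mode of Gamma(α,β) for α≥1 is (α−1)/β = 101.73/9.05 = 11.2409.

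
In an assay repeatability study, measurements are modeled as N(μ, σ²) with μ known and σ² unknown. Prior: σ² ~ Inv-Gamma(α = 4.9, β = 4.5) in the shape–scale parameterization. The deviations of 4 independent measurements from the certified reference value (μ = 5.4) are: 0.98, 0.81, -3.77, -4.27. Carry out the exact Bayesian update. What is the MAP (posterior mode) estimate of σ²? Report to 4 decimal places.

2.7255

With known mean μ and an Inverse-Gamma(α, β) prior on σ², the Normal likelihood is conjugate: posterior is Inv-Gamma(α + n/2, β + Σ(xᵢ−μ)²/2).
Σ(xᵢ−μ)² = (0.98)² + (0.81)² + (-3.77)² + (-4.27)² = 34.0623.
Posterior: Inv-Gamma(4.9 + 4/2, 4.5 + 34.0623/2) = Inv-Gamma(6.90, 21.53115).
Mode = β/(α+1) = 21.53115/7.90 = 2.7255.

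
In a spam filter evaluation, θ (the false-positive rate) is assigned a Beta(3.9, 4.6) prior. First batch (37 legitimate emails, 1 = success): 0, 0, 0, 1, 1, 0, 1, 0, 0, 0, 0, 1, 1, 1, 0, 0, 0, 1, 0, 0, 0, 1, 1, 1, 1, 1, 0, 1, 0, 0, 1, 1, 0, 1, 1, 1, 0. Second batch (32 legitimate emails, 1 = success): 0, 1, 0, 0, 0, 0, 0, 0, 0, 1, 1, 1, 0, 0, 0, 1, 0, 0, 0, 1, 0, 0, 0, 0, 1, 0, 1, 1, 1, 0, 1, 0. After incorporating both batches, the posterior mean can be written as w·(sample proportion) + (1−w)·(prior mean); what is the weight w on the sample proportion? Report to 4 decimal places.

0.8903

The Beta prior is conjugate to a Binomial/Bernoulli likelihood; the update adds successes to α and failures to β.
Total number of legitimate emails: n = 37 + 32 = 69.
Posterior mean = (α₀+k)/(α₀+β₀+n) = [n/(α₀+β₀+n)]·(k/n) + [(α₀+β₀)/(α₀+β₀+n)]·α₀/(α₀+β₀), so only n and the prior enter the weight.
The weight on the data is w = n/(α₀+β₀+n) = 69/(3.9+4.6+69) = 69/77.5 = 0.8903.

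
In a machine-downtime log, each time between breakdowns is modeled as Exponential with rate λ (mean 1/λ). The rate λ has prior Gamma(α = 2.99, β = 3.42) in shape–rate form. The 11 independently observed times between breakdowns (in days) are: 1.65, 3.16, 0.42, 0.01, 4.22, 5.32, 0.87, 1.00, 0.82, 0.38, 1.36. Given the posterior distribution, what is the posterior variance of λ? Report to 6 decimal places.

With a Gamma(shape α, rate β) prior on the exponential rate λ, the posterior after n observations with total T = Σxᵢ is Gamma(α+n, β+T).
Sum of observations T = 19.21 days; n = 11.
Posterior: Gamma(2.99+11, 3.42+19.21) = Gamma(13.99, 22.63).
Var = α/β² = 0.027318.

0.027318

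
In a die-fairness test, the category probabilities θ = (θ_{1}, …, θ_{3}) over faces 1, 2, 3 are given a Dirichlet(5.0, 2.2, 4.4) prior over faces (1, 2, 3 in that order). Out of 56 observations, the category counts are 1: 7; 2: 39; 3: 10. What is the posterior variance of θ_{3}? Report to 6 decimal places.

The Dirichlet prior is conjugate to the Multinomial likelihood: each posterior αⱼ = prior αⱼ + observed count nⱼ.
Posterior concentration: (12.0, 41.2, 14.4), total = 67.6.
Var[θ_j] = α_j(Σα−α_j)/((Σα)²(Σα+1)) = 14.4·53.2/(67.6²·68.6) = 0.002444.

0.002444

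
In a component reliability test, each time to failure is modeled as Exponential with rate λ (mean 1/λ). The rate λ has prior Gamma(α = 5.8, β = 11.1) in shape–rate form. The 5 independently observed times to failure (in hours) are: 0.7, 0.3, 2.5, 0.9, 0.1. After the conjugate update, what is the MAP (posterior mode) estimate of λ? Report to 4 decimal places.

With a Gamma(shape α, rate β) prior on the exponential rate λ, the posterior after n observations with total T = Σxᵢ is Gamma(α+n, β+T).
Sum of observations T = 4.5 hours; n = 5.
Posterior: Gamma(5.8+5, 11.1+4.5) = Gamma(10.8, 15.6).
Mode = (α−1)/β = 0.6282.

0.6282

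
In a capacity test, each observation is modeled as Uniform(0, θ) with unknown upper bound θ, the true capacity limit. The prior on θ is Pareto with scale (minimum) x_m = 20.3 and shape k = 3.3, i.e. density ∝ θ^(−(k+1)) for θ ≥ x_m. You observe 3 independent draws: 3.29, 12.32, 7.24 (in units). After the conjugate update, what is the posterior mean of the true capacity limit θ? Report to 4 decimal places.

24.1302

A Pareto(scale x_m, shape k) prior on the upper bound θ of Uniform(0, θ) is conjugate: posterior is Pareto(max(x_m, max xᵢ), k + n).
Sample maximum = 12.32; prior scale x_m = 20.3 → posterior scale = max = 20.30.
Posterior shape = 3.3 + 3 = 6.3.
E[θ|data] = k·x_m/(k−1) = 6.3·20.30/5.3 = 24.1302.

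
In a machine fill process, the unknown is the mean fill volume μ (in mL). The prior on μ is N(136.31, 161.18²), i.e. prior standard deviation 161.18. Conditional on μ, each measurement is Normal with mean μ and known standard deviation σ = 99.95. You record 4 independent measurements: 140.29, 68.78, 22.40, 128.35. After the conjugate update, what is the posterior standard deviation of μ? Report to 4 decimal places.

47.7332

For Normal data with known variance σ², a Normal(μ₀, σ₀²) prior on μ is conjugate. Posterior precision = 1/σ₀² + n/σ²; posterior mean is the precision-weighted average of μ₀ and x̄.
σ₀² = 161.18² = 25978.9924, σ² = 99.95² = 9990.0025; σ² + n·σ₀² = 9990.0025 + 4·25978.9924 = 113905.9721.
Posterior precision = 1/σ₀² + n/σ² = 1/25978.9924 + 4/9990.0025 = (σ² + n·σ₀²)/(σ₀²σ²) = 113905.9721/(25978.9924·9990.0025); posterior variance σₙ² = σ₀²σ²/(σ² + n·σ₀²) = 25978.9924·9990.0025/113905.9721 = 2278.459981.
Posterior SD = √σₙ² = √(25978.9924·9990.0025/113905.9721) = 47.7332.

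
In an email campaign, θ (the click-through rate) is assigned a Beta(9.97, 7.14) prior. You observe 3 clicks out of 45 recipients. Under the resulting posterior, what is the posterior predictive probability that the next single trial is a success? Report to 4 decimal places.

0.2088

The Beta prior is conjugate to a Binomial/Bernoulli likelihood; the update adds successes to α and failures to β.
Posterior: Beta(α+k, β+n−k) = Beta(9.97+3, 7.14+42) = Beta(12.97, 49.14).
For a single future Bernoulli trial, P(success | data) = α/(α+β) = 0.2088.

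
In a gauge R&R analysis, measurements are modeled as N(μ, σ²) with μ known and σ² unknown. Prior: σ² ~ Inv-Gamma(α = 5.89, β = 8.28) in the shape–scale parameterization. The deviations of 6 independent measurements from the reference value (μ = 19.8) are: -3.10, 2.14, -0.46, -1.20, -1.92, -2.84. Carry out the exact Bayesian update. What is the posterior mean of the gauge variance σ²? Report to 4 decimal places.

2.7980

With known mean μ and an Inverse-Gamma(α, β) prior on σ², the Normal likelihood is conjugate: posterior is Inv-Gamma(α + n/2, β + Σ(xᵢ−μ)²/2).
Σ(xᵢ−μ)² = (-3.10)² + (2.14)² + (-0.46)² + (-1.20)² + (-1.92)² + (-2.84)² = 27.5932.
Posterior: Inv-Gamma(5.89 + 6/2, 8.28 + 27.5932/2) = Inv-Gamma(8.89, 22.07660).
E[σ²|data] = β/(α−1) = 22.07660/7.89 = 2.7980.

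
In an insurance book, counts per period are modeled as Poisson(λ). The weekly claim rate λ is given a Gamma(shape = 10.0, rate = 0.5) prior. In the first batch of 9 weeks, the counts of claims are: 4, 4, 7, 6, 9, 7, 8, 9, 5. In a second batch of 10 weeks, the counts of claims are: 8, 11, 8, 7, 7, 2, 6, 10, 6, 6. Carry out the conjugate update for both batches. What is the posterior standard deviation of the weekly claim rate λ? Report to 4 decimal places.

With a Gamma(shape α, rate β) prior, the Poisson likelihood is conjugate: the posterior is Gamma(α + ΣXᵢ, β + n).
Batch 1: sum of counts S = 59 over n = 9 weeks.
After batch 1: Gamma(α+S, β+n) = Gamma(10.0+59, 0.5+9) = Gamma(69.0, 9.5).
Batch 2: sum of counts S = 71 over n = 10 weeks.
After batch 2: Gamma(α+S, β+n) = Gamma(69.0+71, 9.5+10) = Gamma(140.0, 19.5).
SD = √α/β = √140.0/19.5 = 0.6068.

0.6068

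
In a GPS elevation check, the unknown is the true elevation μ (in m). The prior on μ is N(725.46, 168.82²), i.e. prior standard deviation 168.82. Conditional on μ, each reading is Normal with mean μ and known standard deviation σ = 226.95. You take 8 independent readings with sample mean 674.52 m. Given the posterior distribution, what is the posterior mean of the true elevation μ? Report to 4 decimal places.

For Normal data with known variance σ², a Normal(μ₀, σ₀²) prior on μ is conjugate. Posterior precision = 1/σ₀² + n/σ²; posterior mean is the precision-weighted average of μ₀ and x̄.
n·x̄ = 8·674.52 = 5396.16.
σ₀² = 168.82² = 28500.1924, σ² = 226.95² = 51506.3025; σ² + n·σ₀² = 51506.3025 + 8·28500.1924 = 279507.8417.
Posterior mean = (μ₀/σ₀² + n·x̄/σ²)/(1/σ₀² + n/σ²) = (σ²·μ₀ + σ₀²·n·x̄)/(σ² + n·σ₀²) = (51506.3025·725.46 + 28500.1924·5396.16)/279507.8417 = 191157360.432834/279507.8417 = 683.9070.

683.9070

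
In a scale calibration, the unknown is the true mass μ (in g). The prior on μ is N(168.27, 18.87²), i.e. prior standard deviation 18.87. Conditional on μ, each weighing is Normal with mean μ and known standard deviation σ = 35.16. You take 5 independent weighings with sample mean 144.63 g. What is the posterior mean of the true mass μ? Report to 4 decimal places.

For Normal data with known variance σ², a Normal(μ₀, σ₀²) prior on μ is conjugate. Posterior precision = 1/σ₀² + n/σ²; posterior mean is the precision-weighted average of μ₀ and x̄.
n·x̄ = 5·144.63 = 723.15.
σ₀² = 18.87² = 356.0769, σ² = 35.16² = 1236.2256; σ² + n·σ₀² = 1236.2256 + 5·356.0769 = 3016.6101.
Posterior mean = (μ₀/σ₀² + n·x̄/σ²)/(1/σ₀² + n/σ²) = (σ²·μ₀ + σ₀²·n·x̄)/(σ² + n·σ₀²) = (1236.2256·168.27 + 356.0769·723.15)/3016.6101 = 465516.691947/3016.6101 = 154.3178.

154.3178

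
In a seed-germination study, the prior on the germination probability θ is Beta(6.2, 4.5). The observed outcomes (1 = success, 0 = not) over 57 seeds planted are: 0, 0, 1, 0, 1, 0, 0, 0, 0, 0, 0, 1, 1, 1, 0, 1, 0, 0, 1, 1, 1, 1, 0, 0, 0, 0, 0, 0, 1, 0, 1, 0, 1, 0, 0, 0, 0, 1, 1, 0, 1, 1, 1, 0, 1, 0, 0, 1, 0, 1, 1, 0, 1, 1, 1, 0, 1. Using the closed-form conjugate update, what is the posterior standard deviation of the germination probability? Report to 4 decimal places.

0.0603

The Beta prior is conjugate to a Binomial/Bernoulli likelihood; the update adds successes to α and failures to β.
Posterior: Beta(α+k, β+n−k) = Beta(6.2+26, 4.5+31) = Beta(32.2, 35.5).
Var = αβ/((α+β)²(α+β+1)) = 32.2·35.5/(67.7²·68.7) = 0.00363036; SD = √0.00363036 = 0.0603.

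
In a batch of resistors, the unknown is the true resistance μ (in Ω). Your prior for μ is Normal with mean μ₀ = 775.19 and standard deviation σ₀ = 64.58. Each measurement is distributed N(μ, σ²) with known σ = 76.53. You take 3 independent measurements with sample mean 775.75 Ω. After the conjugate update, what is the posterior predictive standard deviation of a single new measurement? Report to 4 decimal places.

84.7740

For Normal data with known variance σ², a Normal(μ₀, σ₀²) prior on μ is conjugate. Posterior precision = 1/σ₀² + n/σ²; posterior mean is the precision-weighted average of μ₀ and x̄.
σ₀² = 64.58² = 4170.5764, σ² = 76.53² = 5856.8409; σ² + n·σ₀² = 5856.8409 + 3·4170.5764 = 18368.5701.
Posterior precision = 1/σ₀² + n/σ² = 1/4170.5764 + 3/5856.8409 = (σ² + n·σ₀²)/(σ₀²σ²) = 18368.5701/(4170.5764·5856.8409); posterior variance σₙ² = σ₀²σ²/(σ² + n·σ₀²) = 4170.5764·5856.8409/18368.5701 = 1329.793354.
Predictive variance for one new observation = σₙ² + σ² = 4170.5764·5856.8409/18368.5701 + 5856.8409 = σ²·(σ₀² + 18368.5701)/18368.5701 = 5856.8409·22539.1465/18368.5701 = 7186.634254; SD = √(5856.8409·22539.1465/18368.5701) = 84.7740.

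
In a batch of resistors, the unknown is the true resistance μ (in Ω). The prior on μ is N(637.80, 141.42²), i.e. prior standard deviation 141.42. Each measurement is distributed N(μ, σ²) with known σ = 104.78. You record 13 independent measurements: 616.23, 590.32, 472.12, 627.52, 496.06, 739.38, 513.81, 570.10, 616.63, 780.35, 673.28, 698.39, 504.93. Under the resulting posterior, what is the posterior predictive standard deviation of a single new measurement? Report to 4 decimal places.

108.5779

For Normal data with known variance σ², a Normal(μ₀, σ₀²) prior on μ is conjugate. Posterior precision = 1/σ₀² + n/σ²; posterior mean is the precision-weighted average of μ₀ and x̄.
σ₀² = 141.42² = 19999.6164, σ² = 104.78² = 10978.8484; σ² + n·σ₀² = 10978.8484 + 13·19999.6164 = 270973.8616.
Posterior precision = 1/σ₀² + n/σ² = 1/19999.6164 + 13/10978.8484 = (σ² + n·σ₀²)/(σ₀²σ²) = 270973.8616/(19999.6164·10978.8484); posterior variance σₙ² = σ₀²σ²/(σ² + n·σ₀²) = 19999.6164·10978.8484/270973.8616 = 810.309730.
Predictive variance for one new observation = σₙ² + σ² = 19999.6164·10978.8484/270973.8616 + 10978.8484 = σ²·(σ₀² + 270973.8616)/270973.8616 = 10978.8484·290973.478/270973.8616 = 11789.158130; SD = √(10978.8484·290973.478/270973.8616) = 108.5779.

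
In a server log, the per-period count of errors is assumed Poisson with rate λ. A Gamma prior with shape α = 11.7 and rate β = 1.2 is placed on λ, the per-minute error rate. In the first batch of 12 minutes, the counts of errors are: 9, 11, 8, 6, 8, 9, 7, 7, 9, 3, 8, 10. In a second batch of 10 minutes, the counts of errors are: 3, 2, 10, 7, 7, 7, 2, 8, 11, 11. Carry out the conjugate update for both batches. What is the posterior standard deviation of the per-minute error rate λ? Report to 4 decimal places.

0.5697

With a Gamma(shape α, rate β) prior, the Poisson likelihood is conjugate: the posterior is Gamma(α + ΣXᵢ, β + n).
Batch 1: sum of counts S = 95 over n = 12 minutes.
After batch 1: Gamma(α+S, β+n) = Gamma(11.7+95, 1.2+12) = Gamma(106.7, 13.2).
Batch 2: sum of counts S = 68 over n = 10 minutes.
After batch 2: Gamma(α+S, β+n) = Gamma(106.7+68, 13.2+10) = Gamma(174.7, 23.2).
SD = √α/β = √174.7/23.2 = 0.5697.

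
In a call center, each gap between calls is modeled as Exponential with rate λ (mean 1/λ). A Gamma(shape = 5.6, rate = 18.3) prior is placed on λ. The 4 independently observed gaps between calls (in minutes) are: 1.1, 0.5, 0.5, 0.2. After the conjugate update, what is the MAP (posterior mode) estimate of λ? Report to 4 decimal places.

0.4175

With a Gamma(shape α, rate β) prior on the exponential rate λ, the posterior after n observations with total T = Σxᵢ is Gamma(α+n, β+T).
Sum of observations T = 2.3 minutes; n = 4.
Posterior: Gamma(5.6+4, 18.3+2.3) = Gamma(9.6, 20.6).
Mode = (α−1)/β = 0.4175.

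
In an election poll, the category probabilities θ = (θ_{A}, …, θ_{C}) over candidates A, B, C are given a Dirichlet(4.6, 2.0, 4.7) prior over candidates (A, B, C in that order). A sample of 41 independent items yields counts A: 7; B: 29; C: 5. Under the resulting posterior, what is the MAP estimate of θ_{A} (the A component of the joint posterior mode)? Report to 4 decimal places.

0.2150

The Dirichlet prior is conjugate to the Multinomial likelihood: each posterior αⱼ = prior αⱼ + observed count nⱼ.
Posterior concentration: (11.6, 31.0, 9.7), total = 52.3.
Joint mode component: (α_{A}−1)/(Σα−K) = 10.6/49.3 = 0.2150.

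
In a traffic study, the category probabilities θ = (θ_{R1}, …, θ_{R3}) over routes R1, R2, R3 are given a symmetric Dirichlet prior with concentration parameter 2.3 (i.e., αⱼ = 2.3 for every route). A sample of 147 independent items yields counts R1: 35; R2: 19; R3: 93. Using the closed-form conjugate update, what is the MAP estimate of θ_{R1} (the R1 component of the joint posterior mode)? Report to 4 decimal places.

0.2406

The Dirichlet prior is conjugate to the Multinomial likelihood: each posterior αⱼ = prior αⱼ + observed count nⱼ.
Posterior concentration: (37.3, 21.3, 95.3), total = 153.9.
Joint mode component: (α_{R1}−1)/(Σα−K) = 36.3/150.9 = 0.2406.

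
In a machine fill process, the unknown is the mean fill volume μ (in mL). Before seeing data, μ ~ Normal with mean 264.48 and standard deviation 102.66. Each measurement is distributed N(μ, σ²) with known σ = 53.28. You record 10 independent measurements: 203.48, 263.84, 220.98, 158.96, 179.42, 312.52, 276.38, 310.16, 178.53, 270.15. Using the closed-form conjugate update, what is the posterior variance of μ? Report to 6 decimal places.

276.430044

For Normal data with known variance σ², a Normal(μ₀, σ₀²) prior on μ is conjugate. Posterior precision = 1/σ₀² + n/σ²; posterior mean is the precision-weighted average of μ₀ and x̄.
σ₀² = 102.66² = 10539.0756, σ² = 53.28² = 2838.7584; σ² + n·σ₀² = 2838.7584 + 10·10539.0756 = 108229.5144.
Posterior precision = 1/σ₀² + n/σ² = 1/10539.0756 + 10/2838.7584 = (σ² + n·σ₀²)/(σ₀²σ²) = 108229.5144/(10539.0756·2838.7584); posterior variance σₙ² = σ₀²σ²/(σ² + n·σ₀²) = 10539.0756·2838.7584/108229.5144 = 276.430044.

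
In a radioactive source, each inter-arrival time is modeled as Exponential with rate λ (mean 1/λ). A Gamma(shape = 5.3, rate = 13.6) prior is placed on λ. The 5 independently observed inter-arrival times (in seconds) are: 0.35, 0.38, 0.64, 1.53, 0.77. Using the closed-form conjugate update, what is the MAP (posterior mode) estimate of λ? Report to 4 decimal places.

With a Gamma(shape α, rate β) prior on the exponential rate λ, the posterior after n observations with total T = Σxᵢ is Gamma(α+n, β+T).
Sum of observations T = 3.67 seconds; n = 5.
Posterior: Gamma(5.3+5, 13.6+3.67) = Gamma(10.3, 17.27).
Mode = (α−1)/β = 0.5385.

0.5385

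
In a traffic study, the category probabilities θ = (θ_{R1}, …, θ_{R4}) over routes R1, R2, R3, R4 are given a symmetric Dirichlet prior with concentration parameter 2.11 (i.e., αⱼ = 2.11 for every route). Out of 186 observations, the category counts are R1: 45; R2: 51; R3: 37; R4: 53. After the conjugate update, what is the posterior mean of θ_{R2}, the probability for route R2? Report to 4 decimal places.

0.2731

The Dirichlet prior is conjugate to the Multinomial likelihood: each posterior αⱼ = prior αⱼ + observed count nⱼ.
Posterior concentration: (47.11, 53.11, 39.11, 55.11), total = 194.44.
E[θ_{R2}|data] = α_{R2}/Σα = 53.11/194.44 = 0.2731.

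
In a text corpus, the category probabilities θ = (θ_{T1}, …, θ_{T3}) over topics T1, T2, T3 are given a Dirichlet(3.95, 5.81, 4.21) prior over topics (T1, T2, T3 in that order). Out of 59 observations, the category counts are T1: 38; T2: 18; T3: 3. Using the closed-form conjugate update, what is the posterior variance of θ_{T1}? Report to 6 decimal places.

0.003304

The Dirichlet prior is conjugate to the Multinomial likelihood: each posterior αⱼ = prior αⱼ + observed count nⱼ.
Posterior concentration: (41.95, 23.81, 7.21), total = 72.97.
Var[θ_j] = α_j(Σα−α_j)/((Σα)²(Σα+1)) = 41.95·31.02/(72.97²·73.97) = 0.003304.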